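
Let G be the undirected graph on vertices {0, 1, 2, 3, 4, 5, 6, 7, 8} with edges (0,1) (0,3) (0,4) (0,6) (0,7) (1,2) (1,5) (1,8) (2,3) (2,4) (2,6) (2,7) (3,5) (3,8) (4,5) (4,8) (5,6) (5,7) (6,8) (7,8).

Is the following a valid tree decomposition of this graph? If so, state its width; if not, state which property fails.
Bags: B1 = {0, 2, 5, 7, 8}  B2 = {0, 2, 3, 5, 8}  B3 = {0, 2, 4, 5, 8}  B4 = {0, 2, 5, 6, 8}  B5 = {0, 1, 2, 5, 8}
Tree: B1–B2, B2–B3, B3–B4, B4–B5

Yes; width 4.

Vertex coverage: the bags together contain {0, 1, 2, 3, 4, 5, 6, 7, 8}, the full vertex set. Edge coverage: each edge of G has both endpoints in at least one bag. Running intersection: for every vertex, the bags containing it form a connected subtree. All three properties hold, so this is a valid tree decomposition of width max|bag| − 1 = 4, and hence tw(G) ≤ 4.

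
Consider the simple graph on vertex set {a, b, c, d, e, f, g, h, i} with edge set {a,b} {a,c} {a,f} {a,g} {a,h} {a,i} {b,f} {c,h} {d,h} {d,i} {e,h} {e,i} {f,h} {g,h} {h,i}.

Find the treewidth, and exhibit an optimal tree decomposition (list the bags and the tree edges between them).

Treewidth 2.
One such decomposition:
Bags: B1 = {a, f, h}  B2 = {a, h, i}  B3 = {d, h, i}  B4 = {a, c, h}  B5 = {a, b, f}  B6 = {e, h, i}  B7 = {a, g, h}
Tree: B1–B2, B2–B3, B2–B4, B1–B5, B3–B6, B2–B7

Every bag has size at most 3, so the width is 3 − 1 = 2 and tw(G) ≤ 2. For the lower bound, the 3 vertices {d, h, i} are pairwise adjacent, and any tree decomposition puts a clique entirely inside one bag — forcing width ≥ 2. The upper and lower bounds meet at 2, so that is the treewidth.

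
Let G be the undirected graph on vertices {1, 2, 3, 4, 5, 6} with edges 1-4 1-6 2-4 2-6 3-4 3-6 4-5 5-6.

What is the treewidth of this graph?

2

A width-2 tree decomposition is:
Bags: B1 = {1, 4, 6}  B2 = {3, 4, 6}  B3 = {2, 4, 6}  B4 = {4, 5, 6}
Tree: B1–B2, B2–B3, B3–B4
Each bag holds 3 vertices, so the decomposition has width 2, which upper-bounds the treewidth. For the lower bound, G contains the cycle 4–1–6–3–4, so G is not a forest; only forests have treewidth ≤ 1, hence tw(G) ≥ 2. Hence tw(G) = 2 exactly.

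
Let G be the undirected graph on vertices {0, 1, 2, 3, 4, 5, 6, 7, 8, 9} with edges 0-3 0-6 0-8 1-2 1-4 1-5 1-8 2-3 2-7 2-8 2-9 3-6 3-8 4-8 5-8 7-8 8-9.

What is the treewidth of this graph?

A width-2 tree decomposition is:
Bags: B1 = {1, 2, 8}  B2 = {2, 8, 9}  B3 = {2, 3, 8}  B4 = {2, 7, 8}  B5 = {0, 3, 8}  B6 = {0, 3, 6}  B7 = {1, 4, 8}  B8 = {1, 5, 8}
Tree: B1–B2, B2–B3, B3–B4, B3–B5, B5–B6, B1–B7, B7–B8
Each bag holds 3 vertices, so the decomposition has width 2, which upper-bounds the treewidth. Conversely, {0, 3, 8} is a clique of size 3, and the vertices of any clique must share a bag in every tree decomposition; so some bag has ≥ 3 vertices and tw(G) ≥ 2. The upper and lower bounds meet at 2, so that is the treewidth.

2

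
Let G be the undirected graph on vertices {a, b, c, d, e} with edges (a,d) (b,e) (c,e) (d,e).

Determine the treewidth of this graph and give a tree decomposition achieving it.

The largest bag has 2 vertices, giving width 1; this decomposition certifies tw(G) ≤ 1. G has an edge, so its treewidth is at least 1. Combining the bounds, tw(G) = 1.

Treewidth 1.
One optimal decomposition is:
Bags: B1 = {c, e}  B2 = {d, e}  B3 = {b, e}  B4 = {a, d}
Tree: B1–B2, B2–B3, B2–B4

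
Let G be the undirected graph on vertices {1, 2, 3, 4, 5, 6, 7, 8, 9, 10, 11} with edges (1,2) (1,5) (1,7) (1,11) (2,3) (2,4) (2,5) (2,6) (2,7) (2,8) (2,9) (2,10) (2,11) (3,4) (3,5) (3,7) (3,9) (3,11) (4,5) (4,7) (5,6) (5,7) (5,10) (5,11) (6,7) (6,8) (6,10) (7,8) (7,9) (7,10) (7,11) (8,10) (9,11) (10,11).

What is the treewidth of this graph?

4

A width-4 tree decomposition is:
Bags: B1 = {1, 2, 5, 7, 11}  B2 = {2, 5, 7, 10, 11}  B3 = {2, 3, 5, 7, 11}  B4 = {2, 3, 4, 5, 7}  B5 = {2, 3, 7, 9, 11}  B6 = {2, 5, 6, 7, 10}  B7 = {2, 6, 7, 8, 10}
Tree: B1–B2, B1–B3, B3–B4, B3–B5, B2–B6, B6–B7
Every bag has size at most 5, so the width is 5 − 1 = 4 and tw(G) ≤ 4. Conversely, {2, 6, 7, 8, 10} is a clique of size 5, and the vertices of any clique must share a bag in every tree decomposition; so some bag has ≥ 5 vertices and tw(G) ≥ 4. Therefore the treewidth is 4.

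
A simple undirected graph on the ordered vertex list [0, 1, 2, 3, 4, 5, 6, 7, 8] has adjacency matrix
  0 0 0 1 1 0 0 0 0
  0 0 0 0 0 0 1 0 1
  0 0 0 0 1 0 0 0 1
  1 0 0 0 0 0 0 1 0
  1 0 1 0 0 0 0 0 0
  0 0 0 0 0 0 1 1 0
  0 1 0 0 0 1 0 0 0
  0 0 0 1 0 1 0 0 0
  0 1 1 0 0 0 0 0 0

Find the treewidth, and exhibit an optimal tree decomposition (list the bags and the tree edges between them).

Treewidth 2.
One optimal decomposition is:
Bags: B1 = {3, 5, 7}  B2 = {0, 3, 5}  B3 = {0, 4, 5}  B4 = {2, 4, 5}  B5 = {2, 5, 8}  B6 = {1, 5, 8}  B7 = {1, 5, 6}
Tree: B1–B2, B2–B3, B3–B4, B4–B5, B5–B6, B6–B7

Each bag holds 3 vertices, so the decomposition has width 2, which upper-bounds the treewidth. Since 5–7–3–0–4–2–8–1–6–5 is a cycle in G, G is not acyclic. Forests are exactly the graphs of treewidth ≤ 1, so tw(G) ≥ 2. The upper and lower bounds meet at 2, so that is the treewidth.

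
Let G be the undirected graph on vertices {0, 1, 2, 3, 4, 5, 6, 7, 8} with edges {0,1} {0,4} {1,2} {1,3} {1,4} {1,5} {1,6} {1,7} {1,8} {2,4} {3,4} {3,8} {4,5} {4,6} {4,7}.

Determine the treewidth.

A width-2 tree decomposition is:
Bags: B1 = {1, 4, 7}  B2 = {1, 3, 4}  B3 = {1, 4, 5}  B4 = {1, 4, 6}  B5 = {1, 3, 8}  B6 = {1, 2, 4}  B7 = {0, 1, 4}
Tree: B1–B2, B2–B3, B3–B4, B2–B5, B4–B6, B2–B7
Every bag has size at most 3, so the width is 3 − 1 = 2 and tw(G) ≤ 2. On the other hand G contains the 3-clique {1, 3, 8}. A clique must lie in a single bag of any decomposition, so no decomposition can have width below 2. Combining the bounds, tw(G) = 2.

2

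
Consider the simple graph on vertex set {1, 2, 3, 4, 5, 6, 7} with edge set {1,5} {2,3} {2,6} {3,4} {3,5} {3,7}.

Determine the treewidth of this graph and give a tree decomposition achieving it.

Each bag holds 2 vertices, so the decomposition has width 1, which upper-bounds the treewidth. Since G has at least one edge (e.g. 5–1), it is not an edgeless graph, so tw(G) ≥ 1. Hence tw(G) = 1 exactly.

Treewidth 1.
One such decomposition:
Bags: B1 = {1, 5}  B2 = {3, 5}  B3 = {2, 3}  B4 = {2, 6}  B5 = {3, 7}  B6 = {3, 4}
Tree: B1–B2, B2–B3, B3–B4, B2–B5, B2–B6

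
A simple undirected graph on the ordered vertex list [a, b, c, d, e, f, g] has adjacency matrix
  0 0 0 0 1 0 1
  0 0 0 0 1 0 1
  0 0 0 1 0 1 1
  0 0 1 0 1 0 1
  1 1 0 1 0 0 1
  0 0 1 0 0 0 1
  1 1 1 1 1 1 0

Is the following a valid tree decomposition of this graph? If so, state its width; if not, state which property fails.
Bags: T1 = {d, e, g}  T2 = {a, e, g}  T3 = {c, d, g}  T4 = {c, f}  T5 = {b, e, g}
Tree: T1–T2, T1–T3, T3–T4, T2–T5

No — edge (g,f) lies in no bag.

A tree decomposition must satisfy three properties: every vertex lies in some bag; for every edge, both endpoints lie together in some bag; and for every vertex, the bags containing it form a connected subtree. Here edge (g,f) lies in no bag, so the decomposition is invalid.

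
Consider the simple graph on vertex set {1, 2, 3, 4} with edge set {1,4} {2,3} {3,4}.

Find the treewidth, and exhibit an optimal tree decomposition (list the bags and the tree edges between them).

Treewidth 1.
One such decomposition:
Bags: B1 = {3, 4}  B2 = {1, 4}  B3 = {2, 3}
Tree: B1–B2, B1–B3

Every bag has size at most 2, so the width is 2 − 1 = 1 and tw(G) ≤ 1. Since G has at least one edge (e.g. 3–4), it is not an edgeless graph, so tw(G) ≥ 1. The upper and lower bounds meet at 1, so that is the treewidth.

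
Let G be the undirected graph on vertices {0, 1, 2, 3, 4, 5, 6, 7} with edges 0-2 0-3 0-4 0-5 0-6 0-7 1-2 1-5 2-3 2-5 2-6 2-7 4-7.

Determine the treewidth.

A width-2 tree decomposition is:
Bags: B1 = {0, 2, 6}  B2 = {0, 2, 5}  B3 = {0, 2, 7}  B4 = {1, 2, 5}  B5 = {0, 4, 7}  B6 = {0, 2, 3}
Tree: B1–B2, B1–B3, B2–B4, B3–B5, B2–B6
Every bag has size at most 3, so the width is 3 − 1 = 2 and tw(G) ≤ 2. For the lower bound, the 3 vertices {0, 2, 3} are pairwise adjacent, and any tree decomposition puts a clique entirely inside one bag — forcing width ≥ 2. Hence tw(G) = 2 exactly.

2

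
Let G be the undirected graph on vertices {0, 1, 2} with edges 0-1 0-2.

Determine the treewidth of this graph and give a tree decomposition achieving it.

The largest bag has 2 vertices, giving width 1; this decomposition certifies tw(G) ≤ 1. Since G has at least one edge (e.g. 0–1), it is not an edgeless graph, so tw(G) ≥ 1. Hence tw(G) = 1 exactly.

Treewidth 1.
One optimal decomposition is:
Bags: B1 = {0, 1}  B2 = {0, 2}
Tree: B1–B2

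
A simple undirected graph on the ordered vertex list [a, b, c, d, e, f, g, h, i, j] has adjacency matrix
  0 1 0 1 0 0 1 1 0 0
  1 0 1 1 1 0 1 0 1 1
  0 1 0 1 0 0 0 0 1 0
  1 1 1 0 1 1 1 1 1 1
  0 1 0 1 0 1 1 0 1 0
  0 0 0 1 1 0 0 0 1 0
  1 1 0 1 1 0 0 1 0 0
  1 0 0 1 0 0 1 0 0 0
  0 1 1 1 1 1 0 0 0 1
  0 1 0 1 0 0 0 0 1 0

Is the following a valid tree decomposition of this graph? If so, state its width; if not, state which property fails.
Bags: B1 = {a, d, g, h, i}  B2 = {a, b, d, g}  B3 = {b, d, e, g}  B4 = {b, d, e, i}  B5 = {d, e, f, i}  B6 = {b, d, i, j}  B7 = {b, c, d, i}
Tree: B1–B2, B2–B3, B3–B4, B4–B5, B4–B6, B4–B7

No — bags containing vertex i are not connected in the tree.

A tree decomposition must satisfy three properties: every vertex lies in some bag; for every edge, both endpoints lie together in some bag; and for every vertex, the bags containing it form a connected subtree. Here bags containing vertex i are not connected in the tree, so the decomposition is invalid.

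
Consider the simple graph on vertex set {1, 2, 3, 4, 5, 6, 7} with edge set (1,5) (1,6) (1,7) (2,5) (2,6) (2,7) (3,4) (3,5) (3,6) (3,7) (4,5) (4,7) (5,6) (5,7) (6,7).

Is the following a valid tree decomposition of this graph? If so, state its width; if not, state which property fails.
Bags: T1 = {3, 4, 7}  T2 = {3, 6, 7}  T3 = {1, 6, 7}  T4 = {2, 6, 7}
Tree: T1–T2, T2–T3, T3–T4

A tree decomposition must satisfy three properties: every vertex lies in some bag; for every edge, both endpoints lie together in some bag; and for every vertex, the bags containing it form a connected subtree. Here vertex 5 appears in no bag, so the decomposition is invalid.

No — vertex 5 appears in no bag.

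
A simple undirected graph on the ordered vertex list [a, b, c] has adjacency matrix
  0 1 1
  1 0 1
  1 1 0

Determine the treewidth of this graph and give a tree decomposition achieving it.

Treewidth 2.
One optimal decomposition is:
Bags: B1 = {a, b, c}
Tree: (single bag)

A single bag containing all 3 vertices is trivially a valid decomposition of width 2. On the other hand G contains the 3-clique {a, b, c}. A clique must lie in a single bag of any decomposition, so no decomposition can have width below 2. Hence tw(G) = 2 exactly.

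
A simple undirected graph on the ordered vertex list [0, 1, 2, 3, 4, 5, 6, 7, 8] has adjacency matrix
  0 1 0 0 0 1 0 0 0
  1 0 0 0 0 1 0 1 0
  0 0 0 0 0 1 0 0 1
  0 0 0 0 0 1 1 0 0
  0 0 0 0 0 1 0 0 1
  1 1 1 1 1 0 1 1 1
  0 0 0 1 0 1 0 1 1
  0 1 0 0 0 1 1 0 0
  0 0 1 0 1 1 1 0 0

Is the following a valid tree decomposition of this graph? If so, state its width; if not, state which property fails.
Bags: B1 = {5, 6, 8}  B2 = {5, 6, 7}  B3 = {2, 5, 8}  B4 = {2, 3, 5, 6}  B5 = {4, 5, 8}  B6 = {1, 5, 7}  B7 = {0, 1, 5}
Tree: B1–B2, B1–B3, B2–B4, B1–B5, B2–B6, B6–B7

A tree decomposition must satisfy three properties: every vertex lies in some bag; for every edge, both endpoints lie together in some bag; and for every vertex, the bags containing it form a connected subtree. Here bags containing vertex 2 are not connected in the tree, so the decomposition is invalid.

No — bags containing vertex 2 are not connected in the tree.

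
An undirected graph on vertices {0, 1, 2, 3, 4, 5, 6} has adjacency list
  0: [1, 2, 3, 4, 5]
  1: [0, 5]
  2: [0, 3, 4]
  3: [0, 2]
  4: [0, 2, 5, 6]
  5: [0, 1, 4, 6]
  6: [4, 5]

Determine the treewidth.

2

A width-2 tree decomposition is:
Bags: B1 = {0, 2, 4}  B2 = {0, 2, 3}  B3 = {0, 4, 5}  B4 = {0, 1, 5}  B5 = {4, 5, 6}
Tree: B1–B2, B1–B3, B3–B4, B3–B5
The largest bag has 3 vertices, giving width 2; this decomposition certifies tw(G) ≤ 2. For the lower bound, the 3 vertices {0, 1, 5} are pairwise adjacent, and any tree decomposition puts a clique entirely inside one bag — forcing width ≥ 2. Therefore the treewidth is 2.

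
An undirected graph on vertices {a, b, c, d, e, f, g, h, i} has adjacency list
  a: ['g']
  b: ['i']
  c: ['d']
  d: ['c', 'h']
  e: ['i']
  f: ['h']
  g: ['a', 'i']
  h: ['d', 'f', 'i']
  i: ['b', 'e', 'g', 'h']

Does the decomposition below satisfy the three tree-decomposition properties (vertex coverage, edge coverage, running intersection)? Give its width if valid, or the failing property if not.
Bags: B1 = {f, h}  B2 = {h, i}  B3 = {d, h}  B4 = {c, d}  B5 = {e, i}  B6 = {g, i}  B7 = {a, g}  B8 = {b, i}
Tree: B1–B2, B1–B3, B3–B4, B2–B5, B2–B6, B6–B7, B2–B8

Every vertex of G appears in some bag (union = {a, b, c, d, e, f, g, h, i}); every edge is covered by a bag; and for each vertex v the set of bags containing v is connected in the bag tree. The decomposition is therefore valid. The largest bag has 2 vertices, so the width is 1.

Yes; width 1.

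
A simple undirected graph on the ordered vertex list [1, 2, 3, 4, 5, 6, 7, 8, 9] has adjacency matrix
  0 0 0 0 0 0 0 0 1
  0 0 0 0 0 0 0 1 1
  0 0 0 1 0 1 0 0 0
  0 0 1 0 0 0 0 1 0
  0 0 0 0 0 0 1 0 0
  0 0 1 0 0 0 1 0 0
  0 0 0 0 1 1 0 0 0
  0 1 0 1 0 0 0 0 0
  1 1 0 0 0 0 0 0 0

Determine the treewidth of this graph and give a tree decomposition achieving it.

Every bag has size at most 2, so the width is 2 − 1 = 1 and tw(G) ≤ 1. Since G has at least one edge (e.g. 5–7), it is not an edgeless graph, so tw(G) ≥ 1. Therefore the treewidth is 1.

Treewidth 1.
One such decomposition:
Bags: B1 = {5, 7}  B2 = {6, 7}  B3 = {3, 6}  B4 = {3, 4}  B5 = {4, 8}  B6 = {2, 8}  B7 = {2, 9}  B8 = {1, 9}
Tree: B1–B2, B2–B3, B3–B4, B4–B5, B5–B6, B6–B7, B7–B8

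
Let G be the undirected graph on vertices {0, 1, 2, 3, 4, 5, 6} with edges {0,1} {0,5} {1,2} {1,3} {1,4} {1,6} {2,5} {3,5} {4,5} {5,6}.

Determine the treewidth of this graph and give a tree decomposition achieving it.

The largest bag has 3 vertices, giving width 2; this decomposition certifies tw(G) ≤ 2. Since 1–2–5–4–1 is a cycle in G, G is not acyclic. Forests are exactly the graphs of treewidth ≤ 1, so tw(G) ≥ 2. Combining the bounds, tw(G) = 2.

Treewidth 2.
One optimal decomposition is:
Bags: B1 = {1, 2, 5}  B2 = {1, 4, 5}  B3 = {1, 5, 6}  B4 = {0, 1, 5}  B5 = {1, 3, 5}
Tree: B1–B2, B2–B3, B3–B4, B4–B5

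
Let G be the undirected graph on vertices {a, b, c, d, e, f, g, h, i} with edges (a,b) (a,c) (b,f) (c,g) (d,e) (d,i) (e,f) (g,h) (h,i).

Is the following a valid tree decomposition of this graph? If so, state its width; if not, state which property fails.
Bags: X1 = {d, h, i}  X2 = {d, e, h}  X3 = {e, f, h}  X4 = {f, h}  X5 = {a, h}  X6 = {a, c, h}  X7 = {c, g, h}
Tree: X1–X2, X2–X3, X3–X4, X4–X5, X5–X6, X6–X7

A tree decomposition must satisfy three properties: every vertex lies in some bag; for every edge, both endpoints lie together in some bag; and for every vertex, the bags containing it form a connected subtree. Here vertex b appears in no bag, so the decomposition is invalid.

No — vertex b appears in no bag.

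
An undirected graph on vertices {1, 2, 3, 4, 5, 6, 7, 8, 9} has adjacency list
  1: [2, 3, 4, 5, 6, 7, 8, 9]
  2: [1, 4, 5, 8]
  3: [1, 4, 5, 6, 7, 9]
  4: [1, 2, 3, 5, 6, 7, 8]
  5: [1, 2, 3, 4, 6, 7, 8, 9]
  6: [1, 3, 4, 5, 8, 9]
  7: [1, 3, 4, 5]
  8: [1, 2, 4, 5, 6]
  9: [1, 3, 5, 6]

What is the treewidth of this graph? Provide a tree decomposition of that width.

Treewidth 4.
One optimal decomposition is:
Bags: B1 = {1, 4, 5, 6, 8}  B2 = {1, 3, 4, 5, 6}  B3 = {1, 3, 4, 5, 7}  B4 = {1, 2, 4, 5, 8}  B5 = {1, 3, 5, 6, 9}
Tree: B1–B2, B2–B3, B1–B4, B2–B5

Each bag holds 5 vertices, so the decomposition has width 4, which upper-bounds the treewidth. Conversely, {1, 3, 5, 6, 9} is a clique of size 5, and the vertices of any clique must share a bag in every tree decomposition; so some bag has ≥ 5 vertices and tw(G) ≥ 4. Therefore the treewidth is 4.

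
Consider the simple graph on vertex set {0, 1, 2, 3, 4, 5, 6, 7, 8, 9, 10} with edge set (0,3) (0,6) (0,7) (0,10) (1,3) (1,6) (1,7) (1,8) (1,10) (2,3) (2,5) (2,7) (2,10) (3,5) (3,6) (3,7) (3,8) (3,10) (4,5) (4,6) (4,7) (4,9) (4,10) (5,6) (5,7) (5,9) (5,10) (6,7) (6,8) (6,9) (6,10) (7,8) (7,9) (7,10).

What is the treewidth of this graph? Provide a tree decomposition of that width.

Treewidth 4.
One optimal decomposition is:
Bags: B1 = {1, 3, 6, 7, 10}  B2 = {3, 5, 6, 7, 10}  B3 = {1, 3, 6, 7, 8}  B4 = {2, 3, 5, 7, 10}  B5 = {4, 5, 6, 7, 10}  B6 = {4, 5, 6, 7, 9}  B7 = {0, 3, 6, 7, 10}
Tree: B1–B2, B1–B3, B2–B4, B2–B5, B5–B6, B2–B7

The largest bag has 5 vertices, giving width 4; this decomposition certifies tw(G) ≤ 4. For the lower bound, the 5 vertices {2, 3, 5, 7, 10} are pairwise adjacent, and any tree decomposition puts a clique entirely inside one bag — forcing width ≥ 4. Hence tw(G) = 4 exactly.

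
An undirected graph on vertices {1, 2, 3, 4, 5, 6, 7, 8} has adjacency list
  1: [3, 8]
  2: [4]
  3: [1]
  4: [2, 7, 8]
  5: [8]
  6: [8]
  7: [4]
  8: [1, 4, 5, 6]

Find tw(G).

A width-1 tree decomposition is:
Bags: B1 = {6, 8}  B2 = {4, 8}  B3 = {1, 8}  B4 = {4, 7}  B5 = {2, 4}  B6 = {5, 8}  B7 = {1, 3}
Tree: B1–B2, B2–B3, B2–B4, B4–B5, B3–B6, B3–B7
Each bag holds 2 vertices, so the decomposition has width 1, which upper-bounds the treewidth. G has an edge, so its treewidth is at least 1. Hence tw(G) = 1 exactly.

1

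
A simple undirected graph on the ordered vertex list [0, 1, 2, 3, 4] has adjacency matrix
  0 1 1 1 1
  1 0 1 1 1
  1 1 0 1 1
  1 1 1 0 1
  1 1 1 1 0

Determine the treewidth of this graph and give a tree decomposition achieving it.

With just one bag of size 5, the width is 5 − 1 = 4, so tw(G) ≤ 4. For the lower bound, the 5 vertices {0, 1, 2, 3, 4} are pairwise adjacent, and any tree decomposition puts a clique entirely inside one bag — forcing width ≥ 4. The upper and lower bounds meet at 4, so that is the treewidth.

Treewidth 4.
Bags: B1 = {0, 1, 2, 3, 4}
Tree: (single bag)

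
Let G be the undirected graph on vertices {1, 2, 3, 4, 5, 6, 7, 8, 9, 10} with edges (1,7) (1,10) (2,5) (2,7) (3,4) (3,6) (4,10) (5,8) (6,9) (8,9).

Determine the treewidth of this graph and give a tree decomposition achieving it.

Each bag holds 3 vertices, so the decomposition has width 2, which upper-bounds the treewidth. The edges 9–6–3–4–10–1–7–2–5–8–9 form a cycle, so G is not a tree and its treewidth is at least 2. Therefore the treewidth is 2.

Treewidth 2.
Bags: B1 = {3, 6, 9}  B2 = {3, 4, 9}  B3 = {4, 9, 10}  B4 = {1, 9, 10}  B5 = {1, 7, 9}  B6 = {2, 7, 9}  B7 = {2, 5, 9}  B8 = {5, 8, 9}
Tree: B1–B2, B2–B3, B3–B4, B4–B5, B5–B6, B6–B7, B7–B8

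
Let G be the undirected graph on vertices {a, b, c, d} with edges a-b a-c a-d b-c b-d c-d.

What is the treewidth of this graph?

3

A width-3 tree decomposition is:
Bags: B1 = {a, b, c, d}
Tree: (single bag)
A single bag containing all 4 vertices is trivially a valid decomposition of width 3. For the lower bound, the 4 vertices {a, b, c, d} are pairwise adjacent, and any tree decomposition puts a clique entirely inside one bag — forcing width ≥ 3. Therefore the treewidth is 3.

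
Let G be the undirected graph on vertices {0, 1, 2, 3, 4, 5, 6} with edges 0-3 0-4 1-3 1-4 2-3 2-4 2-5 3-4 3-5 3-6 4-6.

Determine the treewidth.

2

A width-2 tree decomposition is:
Bags: B1 = {0, 3, 4}  B2 = {3, 4, 6}  B3 = {2, 3, 4}  B4 = {2, 3, 5}  B5 = {1, 3, 4}
Tree: B1–B2, B1–B3, B3–B4, B3–B5
The largest bag has 3 vertices, giving width 2; this decomposition certifies tw(G) ≤ 2. Conversely, {0, 3, 4} is a clique of size 3, and the vertices of any clique must share a bag in every tree decomposition; so some bag has ≥ 3 vertices and tw(G) ≥ 2. Therefore the treewidth is 2.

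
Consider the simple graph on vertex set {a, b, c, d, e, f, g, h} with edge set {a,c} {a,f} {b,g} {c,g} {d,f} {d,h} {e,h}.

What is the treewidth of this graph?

A width-1 tree decomposition is:
Bags: B1 = {b, g}  B2 = {c, g}  B3 = {a, c}  B4 = {a, f}  B5 = {d, f}  B6 = {d, h}  B7 = {e, h}
Tree: B1–B2, B2–B3, B3–B4, B4–B5, B5–B6, B6–B7
Every bag has size at most 2, so the width is 2 − 1 = 1 and tw(G) ≤ 1. G has an edge, so its treewidth is at least 1. Therefore the treewidth is 1.

1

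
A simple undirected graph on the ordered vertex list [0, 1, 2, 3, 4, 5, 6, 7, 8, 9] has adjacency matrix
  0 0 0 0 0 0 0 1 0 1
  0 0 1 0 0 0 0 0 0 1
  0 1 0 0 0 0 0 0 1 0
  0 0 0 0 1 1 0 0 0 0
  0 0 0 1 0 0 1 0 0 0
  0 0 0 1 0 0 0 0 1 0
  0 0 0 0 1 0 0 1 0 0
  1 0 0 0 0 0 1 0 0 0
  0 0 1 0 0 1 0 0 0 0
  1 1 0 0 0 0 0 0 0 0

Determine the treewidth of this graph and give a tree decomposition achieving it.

Each bag holds 3 vertices, so the decomposition has width 2, which upper-bounds the treewidth. Since 4–3–5–8–2–1–9–0–7–6–4 is a cycle in G, G is not acyclic. Forests are exactly the graphs of treewidth ≤ 1, so tw(G) ≥ 2. Hence tw(G) = 2 exactly.

Treewidth 2.
One such decomposition:
Bags: B1 = {3, 4, 5}  B2 = {4, 5, 8}  B3 = {2, 4, 8}  B4 = {1, 2, 4}  B5 = {1, 4, 9}  B6 = {0, 4, 9}  B7 = {0, 4, 7}  B8 = {4, 6, 7}
Tree: B1–B2, B2–B3, B3–B4, B4–B5, B5–B6, B6–B7, B7–B8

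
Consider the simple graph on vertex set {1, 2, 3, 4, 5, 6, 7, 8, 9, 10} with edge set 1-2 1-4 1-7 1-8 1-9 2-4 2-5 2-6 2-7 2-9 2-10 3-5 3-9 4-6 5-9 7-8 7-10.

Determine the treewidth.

2

A width-2 tree decomposition is:
Bags: B1 = {1, 2, 4}  B2 = {1, 2, 7}  B3 = {1, 2, 9}  B4 = {1, 7, 8}  B5 = {2, 7, 10}  B6 = {2, 5, 9}  B7 = {3, 5, 9}  B8 = {2, 4, 6}
Tree: B1–B2, B1–B3, B2–B4, B2–B5, B3–B6, B6–B7, B1–B8
The largest bag has 3 vertices, giving width 2; this decomposition certifies tw(G) ≤ 2. Conversely, {1, 7, 8} is a clique of size 3, and the vertices of any clique must share a bag in every tree decomposition; so some bag has ≥ 3 vertices and tw(G) ≥ 2. The upper and lower bounds meet at 2, so that is the treewidth.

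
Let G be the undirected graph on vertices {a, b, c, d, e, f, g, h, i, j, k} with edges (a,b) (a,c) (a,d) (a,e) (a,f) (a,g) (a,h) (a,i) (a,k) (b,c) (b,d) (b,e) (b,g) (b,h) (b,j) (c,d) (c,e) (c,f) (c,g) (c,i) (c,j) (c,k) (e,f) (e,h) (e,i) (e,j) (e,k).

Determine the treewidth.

3

A width-3 tree decomposition is:
Bags: B1 = {a, c, e, f}  B2 = {a, c, e, i}  B3 = {a, b, c, e}  B4 = {a, b, c, d}  B5 = {a, b, e, h}  B6 = {a, c, e, k}  B7 = {b, c, e, j}  B8 = {a, b, c, g}
Tree: B1–B2, B1–B3, B3–B4, B3–B5, B3–B6, B3–B7, B3–B8
Every bag has size at most 4, so the width is 4 − 1 = 3 and tw(G) ≤ 3. For the lower bound, the 4 vertices {a, b, e, h} are pairwise adjacent, and any tree decomposition puts a clique entirely inside one bag — forcing width ≥ 3. The upper and lower bounds meet at 3, so that is the treewidth.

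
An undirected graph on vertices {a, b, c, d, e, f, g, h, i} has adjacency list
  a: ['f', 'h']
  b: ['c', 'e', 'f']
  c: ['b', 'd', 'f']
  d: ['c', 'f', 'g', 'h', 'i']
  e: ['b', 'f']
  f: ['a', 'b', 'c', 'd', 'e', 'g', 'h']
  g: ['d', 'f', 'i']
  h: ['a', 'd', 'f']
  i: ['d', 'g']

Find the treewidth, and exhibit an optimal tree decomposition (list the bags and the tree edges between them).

Treewidth 2.
One such decomposition:
Bags: B1 = {d, f, h}  B2 = {d, f, g}  B3 = {a, f, h}  B4 = {c, d, f}  B5 = {d, g, i}  B6 = {b, c, f}  B7 = {b, e, f}
Tree: B1–B2, B1–B3, B1–B4, B2–B5, B4–B6, B6–B7

Every bag has size at most 3, so the width is 3 − 1 = 2 and tw(G) ≤ 2. On the other hand G contains the 3-clique {d, f, g}. A clique must lie in a single bag of any decomposition, so no decomposition can have width below 2. Therefore the treewidth is 2.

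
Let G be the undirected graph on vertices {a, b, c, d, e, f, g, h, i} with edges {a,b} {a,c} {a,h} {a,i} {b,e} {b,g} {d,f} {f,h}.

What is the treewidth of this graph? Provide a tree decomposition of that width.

Every bag has size at most 2, so the width is 2 − 1 = 1 and tw(G) ≤ 1. Since G has at least one edge (e.g. a–b), it is not an edgeless graph, so tw(G) ≥ 1. The upper and lower bounds meet at 1, so that is the treewidth.

Treewidth 1.
One optimal decomposition is:
Bags: B1 = {a, b}  B2 = {a, h}  B3 = {b, g}  B4 = {f, h}  B5 = {b, e}  B6 = {a, i}  B7 = {d, f}  B8 = {a, c}
Tree: B1–B2, B1–B3, B2–B4, B3–B5, B1–B6, B4–B7, B1–B8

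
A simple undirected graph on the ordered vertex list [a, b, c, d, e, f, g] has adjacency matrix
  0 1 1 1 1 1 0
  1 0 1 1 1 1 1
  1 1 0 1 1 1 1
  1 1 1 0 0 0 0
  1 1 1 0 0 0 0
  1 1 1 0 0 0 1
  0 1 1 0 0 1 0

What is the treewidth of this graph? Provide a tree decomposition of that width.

Treewidth 3.
Bags: B1 = {b, c, f, g}  B2 = {a, b, c, f}  B3 = {a, b, c, d}  B4 = {a, b, c, e}
Tree: B1–B2, B2–B3, B3–B4

Every bag has size at most 4, so the width is 4 − 1 = 3 and tw(G) ≤ 3. Conversely, {b, c, f, g} is a clique of size 4, and the vertices of any clique must share a bag in every tree decomposition; so some bag has ≥ 4 vertices and tw(G) ≥ 3. Combining the bounds, tw(G) = 3.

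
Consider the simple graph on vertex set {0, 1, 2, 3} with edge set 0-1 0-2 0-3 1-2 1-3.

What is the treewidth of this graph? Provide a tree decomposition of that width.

Every bag has size at most 3, so the width is 3 − 1 = 2 and tw(G) ≤ 2. For the lower bound, the 3 vertices {0, 1, 2} are pairwise adjacent, and any tree decomposition puts a clique entirely inside one bag — forcing width ≥ 2. Therefore the treewidth is 2.

Treewidth 2.
One such decomposition:
Bags: B1 = {0, 1, 3}  B2 = {0, 1, 2}
Tree: B1–B2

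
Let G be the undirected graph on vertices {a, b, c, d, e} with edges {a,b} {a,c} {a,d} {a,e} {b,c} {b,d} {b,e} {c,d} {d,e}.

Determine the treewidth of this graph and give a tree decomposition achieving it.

Treewidth 3.
Bags: B1 = {a, b, c, d}  B2 = {a, b, d, e}
Tree: B1–B2

The largest bag has 4 vertices, giving width 3; this decomposition certifies tw(G) ≤ 3. On the other hand G contains the 4-clique {a, b, d, e}. A clique must lie in a single bag of any decomposition, so no decomposition can have width below 3. The upper and lower bounds meet at 3, so that is the treewidth.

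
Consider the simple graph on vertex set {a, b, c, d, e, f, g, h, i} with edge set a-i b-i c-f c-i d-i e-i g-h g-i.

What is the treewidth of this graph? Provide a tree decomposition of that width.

Treewidth 1.
Bags: B1 = {c, i}  B2 = {a, i}  B3 = {e, i}  B4 = {c, f}  B5 = {d, i}  B6 = {b, i}  B7 = {g, i}  B8 = {g, h}
Tree: B1–B2, B1–B3, B1–B4, B2–B5, B2–B6, B5–B7, B7–B8

Every bag has size at most 2, so the width is 2 − 1 = 1 and tw(G) ≤ 1. G has an edge, so its treewidth is at least 1. Combining the bounds, tw(G) = 1.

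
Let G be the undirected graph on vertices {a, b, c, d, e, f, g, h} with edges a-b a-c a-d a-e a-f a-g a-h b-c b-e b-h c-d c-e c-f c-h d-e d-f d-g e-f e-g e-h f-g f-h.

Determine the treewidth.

A width-4 tree decomposition is:
Bags: B1 = {a, c, e, f, h}  B2 = {a, c, d, e, f}  B3 = {a, d, e, f, g}  B4 = {a, b, c, e, h}
Tree: B1–B2, B2–B3, B1–B4
Each bag holds 5 vertices, so the decomposition has width 4, which upper-bounds the treewidth. On the other hand G contains the 5-clique {a, d, e, f, g}. A clique must lie in a single bag of any decomposition, so no decomposition can have width below 4. The upper and lower bounds meet at 4, so that is the treewidth.

4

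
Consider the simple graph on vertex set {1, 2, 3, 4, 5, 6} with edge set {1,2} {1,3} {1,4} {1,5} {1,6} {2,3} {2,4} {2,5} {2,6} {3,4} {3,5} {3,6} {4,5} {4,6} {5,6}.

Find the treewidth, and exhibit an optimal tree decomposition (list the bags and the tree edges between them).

A single bag containing all 6 vertices is trivially a valid decomposition of width 5. On the other hand G contains the 6-clique {1, 2, 3, 4, 5, 6}. A clique must lie in a single bag of any decomposition, so no decomposition can have width below 5. Therefore the treewidth is 5.

Treewidth 5.
One optimal decomposition is:
Bags: B1 = {1, 2, 3, 4, 5, 6}
Tree: (single bag)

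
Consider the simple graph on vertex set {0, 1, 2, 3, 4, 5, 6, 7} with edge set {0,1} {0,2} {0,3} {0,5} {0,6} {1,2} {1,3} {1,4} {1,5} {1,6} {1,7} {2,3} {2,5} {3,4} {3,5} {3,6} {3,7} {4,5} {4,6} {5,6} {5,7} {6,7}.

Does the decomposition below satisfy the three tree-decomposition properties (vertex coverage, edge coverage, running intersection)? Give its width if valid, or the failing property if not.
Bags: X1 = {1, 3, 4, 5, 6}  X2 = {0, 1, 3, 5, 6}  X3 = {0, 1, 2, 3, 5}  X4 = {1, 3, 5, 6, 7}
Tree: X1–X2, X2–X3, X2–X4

Vertex coverage: the bags together contain {0, 1, 2, 3, 4, 5, 6, 7}, the full vertex set. Edge coverage: each edge of G has both endpoints in at least one bag. Running intersection: for every vertex, the bags containing it form a connected subtree. All three properties hold, so this is a valid tree decomposition of width max|bag| − 1 = 4, and hence tw(G) ≤ 4.

Yes; width 4.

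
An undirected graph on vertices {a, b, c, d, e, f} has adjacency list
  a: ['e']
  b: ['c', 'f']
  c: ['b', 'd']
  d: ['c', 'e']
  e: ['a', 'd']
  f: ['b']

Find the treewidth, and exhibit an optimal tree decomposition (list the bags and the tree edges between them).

Every bag has size at most 2, so the width is 2 − 1 = 1 and tw(G) ≤ 1. Any graph with an edge has treewidth ≥ 1, and G has the edge f–b. Combining the bounds, tw(G) = 1.

Treewidth 1.
Bags: B1 = {b, f}  B2 = {b, c}  B3 = {c, d}  B4 = {d, e}  B5 = {a, e}
Tree: B1–B2, B2–B3, B3–B4, B4–B5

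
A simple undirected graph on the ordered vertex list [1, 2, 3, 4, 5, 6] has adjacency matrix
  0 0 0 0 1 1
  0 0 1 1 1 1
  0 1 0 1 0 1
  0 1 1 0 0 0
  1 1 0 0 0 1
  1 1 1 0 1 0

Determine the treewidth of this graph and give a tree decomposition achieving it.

The largest bag has 3 vertices, giving width 2; this decomposition certifies tw(G) ≤ 2. On the other hand G contains the 3-clique {1, 5, 6}. A clique must lie in a single bag of any decomposition, so no decomposition can have width below 2. Combining the bounds, tw(G) = 2.

Treewidth 2.
One optimal decomposition is:
Bags: B1 = {2, 5, 6}  B2 = {2, 3, 6}  B3 = {2, 3, 4}  B4 = {1, 5, 6}
Tree: B1–B2, B2–B3, B1–B4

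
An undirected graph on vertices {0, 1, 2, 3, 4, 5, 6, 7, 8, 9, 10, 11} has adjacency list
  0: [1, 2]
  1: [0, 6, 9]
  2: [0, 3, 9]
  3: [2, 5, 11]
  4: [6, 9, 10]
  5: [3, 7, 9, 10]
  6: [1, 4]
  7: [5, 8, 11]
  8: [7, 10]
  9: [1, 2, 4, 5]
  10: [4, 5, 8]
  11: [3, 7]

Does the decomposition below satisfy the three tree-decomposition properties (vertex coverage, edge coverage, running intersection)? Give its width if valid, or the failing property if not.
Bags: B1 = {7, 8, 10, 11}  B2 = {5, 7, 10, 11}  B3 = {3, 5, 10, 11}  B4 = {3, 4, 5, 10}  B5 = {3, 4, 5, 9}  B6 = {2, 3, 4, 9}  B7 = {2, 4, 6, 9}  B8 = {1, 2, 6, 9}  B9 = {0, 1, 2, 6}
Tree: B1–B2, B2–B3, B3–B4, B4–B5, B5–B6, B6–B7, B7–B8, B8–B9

Checking the three conditions: (i) the bags cover all of {0, 1, 2, 3, 4, 5, 6, 7, 8, 9, 10, 11}; (ii) for each edge, some bag contains both endpoints; (iii) the bags containing any fixed vertex form a subtree. All hold, so the decomposition is valid with width 4 − 1 = 3.

Yes; width 3.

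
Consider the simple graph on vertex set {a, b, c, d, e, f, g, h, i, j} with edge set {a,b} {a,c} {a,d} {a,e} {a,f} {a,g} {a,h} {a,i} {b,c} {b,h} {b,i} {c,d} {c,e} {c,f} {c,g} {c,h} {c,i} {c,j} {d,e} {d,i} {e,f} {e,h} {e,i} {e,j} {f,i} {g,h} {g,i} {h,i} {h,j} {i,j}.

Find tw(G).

4

A width-4 tree decomposition is:
Bags: B1 = {a, b, c, h, i}  B2 = {a, c, g, h, i}  B3 = {a, c, e, h, i}  B4 = {a, c, d, e, i}  B5 = {a, c, e, f, i}  B6 = {c, e, h, i, j}
Tree: B1–B2, B1–B3, B3–B4, B3–B5, B3–B6
Each bag holds 5 vertices, so the decomposition has width 4, which upper-bounds the treewidth. On the other hand G contains the 5-clique {c, e, h, i, j}. A clique must lie in a single bag of any decomposition, so no decomposition can have width below 4. Therefore the treewidth is 4.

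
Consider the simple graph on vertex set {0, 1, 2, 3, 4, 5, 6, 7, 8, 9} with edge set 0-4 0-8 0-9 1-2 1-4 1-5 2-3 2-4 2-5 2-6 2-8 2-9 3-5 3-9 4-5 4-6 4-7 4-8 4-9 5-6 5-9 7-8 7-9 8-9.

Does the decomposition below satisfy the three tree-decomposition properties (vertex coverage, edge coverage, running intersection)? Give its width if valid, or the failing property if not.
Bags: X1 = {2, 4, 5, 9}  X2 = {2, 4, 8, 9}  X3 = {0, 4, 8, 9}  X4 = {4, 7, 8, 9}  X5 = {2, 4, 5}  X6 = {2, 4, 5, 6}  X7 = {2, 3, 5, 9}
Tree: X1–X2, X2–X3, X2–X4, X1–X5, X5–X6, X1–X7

A tree decomposition must satisfy three properties: every vertex lies in some bag; for every edge, both endpoints lie together in some bag; and for every vertex, the bags containing it form a connected subtree. Here vertex 1 appears in no bag, so the decomposition is invalid.

No — vertex 1 appears in no bag.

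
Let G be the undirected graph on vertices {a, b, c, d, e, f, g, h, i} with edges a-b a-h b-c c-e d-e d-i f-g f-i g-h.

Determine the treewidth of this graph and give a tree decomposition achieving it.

Each bag holds 3 vertices, so the decomposition has width 2, which upper-bounds the treewidth. Since f–i–d–e–c–b–a–h–g–f is a cycle in G, G is not acyclic. Forests are exactly the graphs of treewidth ≤ 1, so tw(G) ≥ 2. Combining the bounds, tw(G) = 2.

Treewidth 2.
One such decomposition:
Bags: B1 = {d, f, i}  B2 = {d, e, f}  B3 = {c, e, f}  B4 = {b, c, f}  B5 = {a, b, f}  B6 = {a, f, h}  B7 = {f, g, h}
Tree: B1–B2, B2–B3, B3–B4, B4–B5, B5–B6, B6–B7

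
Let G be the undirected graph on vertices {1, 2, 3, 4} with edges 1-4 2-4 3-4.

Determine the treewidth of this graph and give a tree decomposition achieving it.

Treewidth 1.
Bags: B1 = {1, 4}  B2 = {3, 4}  B3 = {2, 4}
Tree: B1–B2, B1–B3

Every bag has size at most 2, so the width is 2 − 1 = 1 and tw(G) ≤ 1. Any graph with an edge has treewidth ≥ 1, and G has the edge 1–4. Therefore the treewidth is 1.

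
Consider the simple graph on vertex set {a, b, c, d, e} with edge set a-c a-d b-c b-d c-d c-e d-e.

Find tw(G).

A width-2 tree decomposition is:
Bags: B1 = {a, c, d}  B2 = {c, d, e}  B3 = {b, c, d}
Tree: B1–B2, B2–B3
Every bag has size at most 3, so the width is 3 − 1 = 2 and tw(G) ≤ 2. On the other hand G contains the 3-clique {c, d, e}. A clique must lie in a single bag of any decomposition, so no decomposition can have width below 2. Therefore the treewidth is 2.

2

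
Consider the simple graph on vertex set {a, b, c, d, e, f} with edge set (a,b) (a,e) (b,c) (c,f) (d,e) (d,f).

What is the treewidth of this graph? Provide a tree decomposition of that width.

Treewidth 2.
One optimal decomposition is:
Bags: B1 = {d, e, f}  B2 = {a, e, f}  B3 = {a, b, f}  B4 = {b, c, f}
Tree: B1–B2, B2–B3, B3–B4

Every bag has size at most 3, so the width is 3 − 1 = 2 and tw(G) ≤ 2. For the lower bound, G contains the cycle f–d–e–a–b–c–f, so G is not a forest; only forests have treewidth ≤ 1, hence tw(G) ≥ 2. Therefore the treewidth is 2.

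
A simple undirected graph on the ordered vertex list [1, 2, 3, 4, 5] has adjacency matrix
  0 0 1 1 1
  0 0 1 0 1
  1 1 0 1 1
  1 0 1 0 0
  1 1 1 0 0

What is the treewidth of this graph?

A width-2 tree decomposition is:
Bags: B1 = {1, 3, 5}  B2 = {2, 3, 5}  B3 = {1, 3, 4}
Tree: B1–B2, B1–B3
The largest bag has 3 vertices, giving width 2; this decomposition certifies tw(G) ≤ 2. Conversely, {1, 3, 4} is a clique of size 3, and the vertices of any clique must share a bag in every tree decomposition; so some bag has ≥ 3 vertices and tw(G) ≥ 2. The upper and lower bounds meet at 2, so that is the treewidth.

2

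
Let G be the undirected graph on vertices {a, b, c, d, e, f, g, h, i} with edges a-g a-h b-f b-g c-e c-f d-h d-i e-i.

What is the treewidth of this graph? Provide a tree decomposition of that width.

The largest bag has 3 vertices, giving width 2; this decomposition certifies tw(G) ≤ 2. The edges d–i–e–c–f–b–g–a–h–d form a cycle, so G is not a tree and its treewidth is at least 2. The upper and lower bounds meet at 2, so that is the treewidth.

Treewidth 2.
One optimal decomposition is:
Bags: B1 = {d, e, i}  B2 = {c, d, e}  B3 = {c, d, f}  B4 = {b, d, f}  B5 = {b, d, g}  B6 = {a, d, g}  B7 = {a, d, h}
Tree: B1–B2, B2–B3, B3–B4, B4–B5, B5–B6, B6–B7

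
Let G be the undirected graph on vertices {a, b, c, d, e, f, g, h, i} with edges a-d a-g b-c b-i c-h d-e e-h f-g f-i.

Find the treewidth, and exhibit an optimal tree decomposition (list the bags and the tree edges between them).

Treewidth 2.
One optimal decomposition is:
Bags: B1 = {a, d, e}  B2 = {a, e, h}  B3 = {a, c, h}  B4 = {a, b, c}  B5 = {a, b, i}  B6 = {a, f, i}  B7 = {a, f, g}
Tree: B1–B2, B2–B3, B3–B4, B4–B5, B5–B6, B6–B7

Every bag has size at most 3, so the width is 3 − 1 = 2 and tw(G) ≤ 2. Since a–d–e–h–c–b–i–f–g–a is a cycle in G, G is not acyclic. Forests are exactly the graphs of treewidth ≤ 1, so tw(G) ≥ 2. Therefore the treewidth is 2.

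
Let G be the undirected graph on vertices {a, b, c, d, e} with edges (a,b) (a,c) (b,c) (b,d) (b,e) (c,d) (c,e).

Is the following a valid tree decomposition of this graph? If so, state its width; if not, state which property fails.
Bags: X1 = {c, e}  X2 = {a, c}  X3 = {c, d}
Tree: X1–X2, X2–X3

No — vertex b appears in no bag.

A tree decomposition must satisfy three properties: every vertex lies in some bag; for every edge, both endpoints lie together in some bag; and for every vertex, the bags containing it form a connected subtree. Here vertex b appears in no bag, so the decomposition is invalid.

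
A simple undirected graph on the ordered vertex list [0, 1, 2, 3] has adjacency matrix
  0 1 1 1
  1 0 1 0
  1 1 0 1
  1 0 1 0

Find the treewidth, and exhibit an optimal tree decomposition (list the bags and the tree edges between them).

Treewidth 2.
Bags: B1 = {0, 2, 3}  B2 = {0, 1, 2}
Tree: B1–B2

Every bag has size at most 3, so the width is 3 − 1 = 2 and tw(G) ≤ 2. Conversely, {0, 1, 2} is a clique of size 3, and the vertices of any clique must share a bag in every tree decomposition; so some bag has ≥ 3 vertices and tw(G) ≥ 2. Combining the bounds, tw(G) = 2.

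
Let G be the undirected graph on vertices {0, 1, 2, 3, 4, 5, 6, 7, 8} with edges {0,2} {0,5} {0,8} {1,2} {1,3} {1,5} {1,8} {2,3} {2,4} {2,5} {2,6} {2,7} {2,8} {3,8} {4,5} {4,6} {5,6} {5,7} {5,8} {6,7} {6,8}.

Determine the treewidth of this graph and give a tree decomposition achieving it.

Treewidth 3.
One optimal decomposition is:
Bags: B1 = {2, 5, 6, 8}  B2 = {2, 4, 5, 6}  B3 = {2, 5, 6, 7}  B4 = {1, 2, 5, 8}  B5 = {1, 2, 3, 8}  B6 = {0, 2, 5, 8}
Tree: B1–B2, B2–B3, B1–B4, B4–B5, B1–B6

Each bag holds 4 vertices, so the decomposition has width 3, which upper-bounds the treewidth. On the other hand G contains the 4-clique {1, 2, 3, 8}. A clique must lie in a single bag of any decomposition, so no decomposition can have width below 3. Hence tw(G) = 3 exactly.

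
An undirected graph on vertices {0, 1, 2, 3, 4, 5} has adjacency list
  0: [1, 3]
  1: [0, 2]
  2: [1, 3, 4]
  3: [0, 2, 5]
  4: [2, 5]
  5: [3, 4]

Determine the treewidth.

A width-2 tree decomposition is:
Bags: B1 = {2, 4, 5}  B2 = {2, 3, 5}  B3 = {1, 2, 3}  B4 = {0, 1, 3}
Tree: B1–B2, B2–B3, B3–B4
Every bag has size at most 3, so the width is 3 − 1 = 2 and tw(G) ≤ 2. The edges 4–5–3–2–4 form a cycle, so G is not a tree and its treewidth is at least 2. Therefore the treewidth is 2.

2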